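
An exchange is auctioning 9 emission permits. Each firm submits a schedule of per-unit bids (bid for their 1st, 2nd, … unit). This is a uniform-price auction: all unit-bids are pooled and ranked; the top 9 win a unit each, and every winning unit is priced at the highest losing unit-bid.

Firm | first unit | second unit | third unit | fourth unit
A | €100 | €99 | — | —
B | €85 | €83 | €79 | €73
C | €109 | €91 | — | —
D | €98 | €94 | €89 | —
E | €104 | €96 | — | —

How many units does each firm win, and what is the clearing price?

Pooled unit-bids ranked (top 9): 109 (C-1), 104 (E-1), 100 (A-1), 99 (A-2), 98 (D-1), 96 (E-2), 94 (D-2), 91 (C-2), 89 (D-3)
Highest rejected unit-bid = €85.
Allocation: A 2, C 2, D 3, E 2.

A 2, C 2, D 3, E 2; clearing price €85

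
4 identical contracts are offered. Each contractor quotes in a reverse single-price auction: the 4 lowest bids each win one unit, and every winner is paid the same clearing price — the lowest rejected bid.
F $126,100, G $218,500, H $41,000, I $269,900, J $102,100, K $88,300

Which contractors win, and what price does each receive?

H, K, J, F; each is paid $218,500

Bids ranked low→high: 41,000 (H), 88,300 (K), 102,100 (J), 126,100 (F), 218,500 (G), 269,900 (I)
Winners (4 units): H, K, J, F.
Clearing price = lowest rejected bid = $218,500.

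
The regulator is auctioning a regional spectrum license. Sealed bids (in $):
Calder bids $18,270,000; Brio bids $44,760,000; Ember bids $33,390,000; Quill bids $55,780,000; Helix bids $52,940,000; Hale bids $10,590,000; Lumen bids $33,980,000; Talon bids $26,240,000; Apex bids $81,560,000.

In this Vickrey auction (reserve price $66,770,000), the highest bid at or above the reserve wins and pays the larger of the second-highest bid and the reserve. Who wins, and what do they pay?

Bids ranked: 81,560,000 (Apex) > 55,780,000 (Quill) > 52,940,000 (Helix) > 44,760,000 (Brio) > 33,980,000 (Lumen) > 33,390,000 (Ember) > …
Highest eligible bid: Apex at $81,560,000.
max(second-highest $55,780,000, reserve $66,770,000) = $66,770,000.

Apex pays $66,770,000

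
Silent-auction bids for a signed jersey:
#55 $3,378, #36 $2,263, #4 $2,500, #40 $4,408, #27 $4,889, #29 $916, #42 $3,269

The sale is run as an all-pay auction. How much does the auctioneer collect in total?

Total revenue: $21,623

Bids in order: 4,889 (#27) > 4,408 (#40) > 3,378 (#55) > 3,269 (#42) > 2,500 (#4) > 2,263 (#36) > …
Every bidder forfeits their bid regardless of winning.
Revenue = 3,378 + 2,263 + 2,500 + 4,408 + 4,889 + 916 + 3,269 = $21,623.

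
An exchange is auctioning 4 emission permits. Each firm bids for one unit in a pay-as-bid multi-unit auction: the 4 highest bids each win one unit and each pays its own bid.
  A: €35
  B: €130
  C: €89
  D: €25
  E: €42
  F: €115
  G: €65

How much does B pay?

B pays €130

Sorting: 130 (B), 115 (F), 89 (C), 65 (G), 42 (E), 35 (A), …
The 4 highest are B, F, C, G.
B wins → own bid €130.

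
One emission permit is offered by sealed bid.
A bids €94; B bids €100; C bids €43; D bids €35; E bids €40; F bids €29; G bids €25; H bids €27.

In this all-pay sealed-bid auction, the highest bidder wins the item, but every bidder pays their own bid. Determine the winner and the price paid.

B pays €100

Bids in order: 100 (B) > 94 (A) > 43 (C) > 40 (E) > 35 (D) > 29 (F) > …
B is highest and takes the item; every bidder forfeits their bid.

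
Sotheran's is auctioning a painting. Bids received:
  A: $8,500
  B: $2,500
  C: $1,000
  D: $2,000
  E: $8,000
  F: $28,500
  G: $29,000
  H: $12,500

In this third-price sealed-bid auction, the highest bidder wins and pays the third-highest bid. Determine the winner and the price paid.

G pays $12,500

Rule: the highest bidder wins and pays the third-highest bid.
Sorting bids: 29,000 (G) > 28,500 (F) > 12,500 (H) > 8,500 (A) > 8,000 (E) > 2,500 (B) > …
G wins; payment is bid #3 in the ranking = $12,500.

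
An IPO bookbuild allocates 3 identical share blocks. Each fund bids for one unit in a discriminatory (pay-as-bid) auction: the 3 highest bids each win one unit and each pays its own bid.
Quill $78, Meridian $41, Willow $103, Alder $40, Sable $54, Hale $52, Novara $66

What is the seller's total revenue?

Total revenue: $247

Ordering the bids: 103 (Willow), 78 (Quill), 66 (Novara), 54 (Sable), 52 (Hale), …
Winners (3 units): Willow, Quill, Novara.
Total revenue = 103 + 78 + 66 = $247.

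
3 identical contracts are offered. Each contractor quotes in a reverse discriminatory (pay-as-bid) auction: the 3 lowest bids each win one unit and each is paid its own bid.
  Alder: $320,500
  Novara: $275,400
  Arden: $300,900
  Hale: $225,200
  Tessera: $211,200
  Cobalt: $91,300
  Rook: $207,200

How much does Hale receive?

Hale is paid $0

Ordering the bids: 91,300 (Cobalt), 207,200 (Rook), 211,200 (Tessera), 225,200 (Hale), 275,400 (Novara), …
Winners (3 units): Cobalt, Rook, Tessera.
Hale does not win → $0.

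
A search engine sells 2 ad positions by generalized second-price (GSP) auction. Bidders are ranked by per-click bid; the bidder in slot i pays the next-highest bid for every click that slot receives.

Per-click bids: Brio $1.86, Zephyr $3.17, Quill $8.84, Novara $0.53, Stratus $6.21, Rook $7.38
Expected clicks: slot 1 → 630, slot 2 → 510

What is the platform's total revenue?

Total revenue: $7816.50

Ranked by bid: $8.84 (Quill) > $7.38 (Rook) > $6.21 (Stratus) > …
Slot 1: Quill pays $7.38 × 630 = $4649.40
Slot 2: Rook pays $6.21 × 510 = $3167.10
Total = $7816.50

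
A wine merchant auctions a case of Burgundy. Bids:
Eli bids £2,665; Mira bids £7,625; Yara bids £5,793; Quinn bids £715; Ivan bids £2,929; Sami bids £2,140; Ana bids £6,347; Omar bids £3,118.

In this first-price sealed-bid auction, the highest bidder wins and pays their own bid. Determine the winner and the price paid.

Mira pays £7,625

First-price sealed-bid auction: the highest bidder wins and pays their own bid.
Bids in order: 7,625 (Mira) > 6,347 (Ana) > 5,793 (Yara) > 3,118 (Omar) > 2,929 (Ivan) > 2,665 (Eli) > …
Mira is highest → pays own bid, £7,625.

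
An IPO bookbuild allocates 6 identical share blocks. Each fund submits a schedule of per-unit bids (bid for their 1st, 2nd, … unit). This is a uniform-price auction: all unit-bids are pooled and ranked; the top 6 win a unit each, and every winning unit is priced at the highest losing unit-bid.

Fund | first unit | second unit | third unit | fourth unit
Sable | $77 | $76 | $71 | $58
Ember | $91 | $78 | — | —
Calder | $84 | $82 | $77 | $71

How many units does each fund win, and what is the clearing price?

Calder 3, Ember 2, Sable 1; clearing price $76

Merging the schedules and taking the best 6: 91 (Ember-1), 84 (Calder-1), 82 (Calder-2), 78 (Ember-2), 77 (Sable-1), 77 (Calder-3)
The (k+1)-th unit-bid is $76.
Allocation: Calder 3, Ember 2, Sable 1.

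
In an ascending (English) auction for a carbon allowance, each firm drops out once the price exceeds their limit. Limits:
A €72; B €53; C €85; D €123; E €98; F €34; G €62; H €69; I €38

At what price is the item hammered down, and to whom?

Sorting limits: 123 (D) > 98 (E) > 85 (C) > 72 (A) > 69 (H) > 62 (G) > …
Once the price passes €98, only D is left; the hammer falls at E's limit of €98.

D wins at €98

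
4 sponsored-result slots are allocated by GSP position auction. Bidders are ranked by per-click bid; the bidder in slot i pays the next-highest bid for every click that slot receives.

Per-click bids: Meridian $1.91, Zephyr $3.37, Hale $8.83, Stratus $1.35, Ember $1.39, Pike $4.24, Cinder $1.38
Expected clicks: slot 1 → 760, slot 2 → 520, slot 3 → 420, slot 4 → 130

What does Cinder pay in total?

Sorting advertisers: $8.83 (Hale) > $4.24 (Pike) > $3.37 (Zephyr) > $1.91 (Meridian) > $1.39 (Ember) > …
Cinder ranks below slot 4 → no slot, pays nothing.

Cinder pays $0.00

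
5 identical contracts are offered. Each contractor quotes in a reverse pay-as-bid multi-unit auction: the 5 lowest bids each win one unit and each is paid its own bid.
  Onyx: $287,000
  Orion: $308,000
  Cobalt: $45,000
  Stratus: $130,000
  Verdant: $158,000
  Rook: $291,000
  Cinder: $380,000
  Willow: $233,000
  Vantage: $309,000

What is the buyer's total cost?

Sorting: 45,000 (Cobalt), 130,000 (Stratus), 158,000 (Verdant), 233,000 (Willow), 287,000 (Onyx), 291,000 (Rook), 308,000 (Orion), …
The 5 lowest are Cobalt, Stratus, Verdant, Willow, Onyx.
Total cost = 45,000 + 130,000 + 158,000 + 233,000 + 287,000 = $853,000.

Total cost: $853,000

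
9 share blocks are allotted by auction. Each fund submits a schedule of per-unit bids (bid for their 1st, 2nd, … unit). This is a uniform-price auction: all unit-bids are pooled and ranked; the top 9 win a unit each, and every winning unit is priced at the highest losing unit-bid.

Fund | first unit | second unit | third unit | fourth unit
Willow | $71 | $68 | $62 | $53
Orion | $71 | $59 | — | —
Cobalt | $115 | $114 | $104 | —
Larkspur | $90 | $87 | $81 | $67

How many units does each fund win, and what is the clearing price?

Pooled unit-bids ranked (top 9): 115 (Cobalt-1), 114 (Cobalt-2), 104 (Cobalt-3), 90 (Larkspur-1), 87 (Larkspur-2), 81 (Larkspur-3), 71 (Willow-1), 71 (Orion-1), 68 (Willow-2)
Highest rejected unit-bid = $67.
Allocation: Cobalt 3, Larkspur 3, Orion 1, Willow 2.

Cobalt 3, Larkspur 3, Orion 1, Willow 2; clearing price $67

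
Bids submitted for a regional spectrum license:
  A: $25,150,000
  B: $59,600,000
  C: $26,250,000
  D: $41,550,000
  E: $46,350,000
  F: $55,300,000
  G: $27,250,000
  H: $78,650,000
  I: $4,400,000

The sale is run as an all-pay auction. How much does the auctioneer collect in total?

All-pay auction: the highest bidder wins the item, but every bidder pays their own bid.
Sorting bids: 78,650,000 (H) > 59,600,000 (B) > 55,300,000 (F) > 46,350,000 (E) > 41,550,000 (D) > 27,250,000 (G) > …
H wins with the top bid; all bids are sunk regardless.
Every bidder forfeits their bid regardless of winning.
Revenue = 25,150,000 + 59,600,000 + 26,250,000 + 41,550,000 + 46,350,000 + 55,300,000 + 27,250,000 + 78,650,000 + 4,400,000 = $364,500,000.

Total revenue: $364,500,000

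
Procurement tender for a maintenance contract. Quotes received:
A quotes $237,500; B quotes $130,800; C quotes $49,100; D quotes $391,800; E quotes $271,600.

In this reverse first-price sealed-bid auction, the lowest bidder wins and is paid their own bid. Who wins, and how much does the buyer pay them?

C is paid $49,100

Bids in order: 49,100 (C) < 130,800 (B) < 237,500 (A) < 271,600 (E) < 391,800 (D)
First-price: C is paid what they bid, $49,100.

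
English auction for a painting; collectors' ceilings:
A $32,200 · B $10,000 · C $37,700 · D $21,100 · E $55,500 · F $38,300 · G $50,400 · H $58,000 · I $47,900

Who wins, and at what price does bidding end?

Limits in order: 58,000 (H) > 55,500 (E) > 50,400 (G) > 47,900 (I) > 38,300 (F) > 37,700 (C) > …
E is the last rival to drop out, at $55,500; H remains and wins at that price.

H wins at $55,500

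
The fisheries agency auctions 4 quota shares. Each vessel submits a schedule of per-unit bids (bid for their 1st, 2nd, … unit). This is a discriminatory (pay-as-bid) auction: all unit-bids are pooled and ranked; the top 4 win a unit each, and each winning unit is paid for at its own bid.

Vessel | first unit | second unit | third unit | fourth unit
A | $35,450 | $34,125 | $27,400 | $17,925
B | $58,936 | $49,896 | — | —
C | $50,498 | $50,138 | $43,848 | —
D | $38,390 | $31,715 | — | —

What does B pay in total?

B pays $108,832

All unit-bids, highest first — top 4: 58,936 (B-1), 50,498 (C-1), 50,138 (C-2), 49,896 (B-2)
Next rejected bid: $43,848 (not a price — pay-as-bid).
B's winning unit-bids: 58,936 + 49,896 = $108,832.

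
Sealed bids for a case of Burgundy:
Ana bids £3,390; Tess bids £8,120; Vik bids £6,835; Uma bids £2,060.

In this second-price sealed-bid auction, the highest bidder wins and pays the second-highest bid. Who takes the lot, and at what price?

Tess pays £6,835

Second-price sealed-bid auction: the highest bidder wins and pays the second-highest bid.
Sorting bids: 8,120 (Tess) > 6,835 (Vik) > 3,390 (Ana) > 2,060 (Uma)
Tess wins with the highest bid; price is set by the runner-up at £6,835.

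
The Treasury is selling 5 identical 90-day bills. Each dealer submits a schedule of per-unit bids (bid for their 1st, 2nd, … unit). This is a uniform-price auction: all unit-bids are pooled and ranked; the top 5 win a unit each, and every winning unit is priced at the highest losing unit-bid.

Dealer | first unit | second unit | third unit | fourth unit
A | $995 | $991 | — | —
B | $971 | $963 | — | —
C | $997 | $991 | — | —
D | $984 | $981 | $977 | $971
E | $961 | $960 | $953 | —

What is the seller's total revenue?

Merging the schedules and taking the best 5: 997 (C-1), 995 (A-1), 991 (A-2), 991 (C-2), 984 (D-1)
Highest rejected unit-bid = $981.
Allocation: A 2, C 2, D 1. Every unit priced at $981.
Revenue = 5 × 981 = $4,905.

Total revenue: $4,905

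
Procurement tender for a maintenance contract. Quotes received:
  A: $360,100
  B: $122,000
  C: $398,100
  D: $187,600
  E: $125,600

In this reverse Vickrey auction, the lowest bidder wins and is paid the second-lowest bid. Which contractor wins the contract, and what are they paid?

B is paid $125,600

Reverse Vickrey auction: the lowest bidder wins and is paid the second-lowest bid.
Sorting bids: 122,000 (B) < 125,600 (E) < 187,600 (D) < 360,100 (A) < 398,100 (C)
B is lowest; is paid the second-lowest bid, $125,600.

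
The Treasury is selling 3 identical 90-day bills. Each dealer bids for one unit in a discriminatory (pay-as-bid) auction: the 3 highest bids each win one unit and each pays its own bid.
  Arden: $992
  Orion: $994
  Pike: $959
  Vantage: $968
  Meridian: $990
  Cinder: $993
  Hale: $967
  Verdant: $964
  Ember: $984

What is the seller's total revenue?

Ordering the bids: 994 (Orion), 993 (Cinder), 992 (Arden), 990 (Meridian), 984 (Ember), …
The 3 highest are Orion, Cinder, Arden.
Total revenue = 994 + 993 + 992 = $2,979.

Total revenue: $2,979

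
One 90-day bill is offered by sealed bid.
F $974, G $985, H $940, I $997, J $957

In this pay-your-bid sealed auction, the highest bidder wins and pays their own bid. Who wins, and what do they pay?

I pays $997

Bids in order: 997 (I) > 985 (G) > 974 (F) > 957 (J) > 940 (H)
First-price: I pays what they bid, $997.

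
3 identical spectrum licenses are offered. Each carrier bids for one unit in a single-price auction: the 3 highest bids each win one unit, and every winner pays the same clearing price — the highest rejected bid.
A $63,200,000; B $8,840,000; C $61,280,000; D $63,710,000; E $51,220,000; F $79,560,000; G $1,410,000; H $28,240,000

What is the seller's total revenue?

Bids ranked high→low: 79,560,000 (F), 63,710,000 (D), 63,200,000 (A), 61,280,000 (C), 51,220,000 (E), …
Winners (3 units): F, D, A.
First losing bid is C's $61,280,000, which sets the uniform price.
Total revenue = 3 × $61,280,000 = $183,840,000.

Total revenue: $183,840,000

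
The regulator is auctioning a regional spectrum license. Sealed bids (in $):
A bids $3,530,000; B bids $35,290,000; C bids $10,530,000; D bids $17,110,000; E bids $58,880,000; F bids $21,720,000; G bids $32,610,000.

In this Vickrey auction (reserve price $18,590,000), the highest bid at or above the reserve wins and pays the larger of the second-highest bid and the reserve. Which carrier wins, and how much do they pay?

Vickrey auction (reserve price $18,590,000): the highest bid at or above the reserve wins and pays the larger of the second-highest bid and the reserve.
Sorting bids: 58,880,000 (E) > 35,290,000 (B) > 32,610,000 (G) > 21,720,000 (F) > 17,110,000 (D) > 10,530,000 (C) > …
E has the top bid at or above the reserve ($58,880,000).
Second-highest bid $35,290,000 exceeds the reserve $18,590,000 → payment $35,290,000.

E pays $35,290,000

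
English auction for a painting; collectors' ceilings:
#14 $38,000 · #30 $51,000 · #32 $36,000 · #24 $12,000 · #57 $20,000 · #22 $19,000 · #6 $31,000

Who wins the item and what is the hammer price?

#30 wins at $38,000

Ascending (English) auction: the price rises until one bidder remains; the winner pays the price at which the last rival dropped out.
Sorting limits: 51,000 (#30) > 38,000 (#14) > 36,000 (#32) > 31,000 (#6) > 20,000 (#57) > 19,000 (#22) > …
Bidding ends when #14 exits at $38,000; #30 takes it.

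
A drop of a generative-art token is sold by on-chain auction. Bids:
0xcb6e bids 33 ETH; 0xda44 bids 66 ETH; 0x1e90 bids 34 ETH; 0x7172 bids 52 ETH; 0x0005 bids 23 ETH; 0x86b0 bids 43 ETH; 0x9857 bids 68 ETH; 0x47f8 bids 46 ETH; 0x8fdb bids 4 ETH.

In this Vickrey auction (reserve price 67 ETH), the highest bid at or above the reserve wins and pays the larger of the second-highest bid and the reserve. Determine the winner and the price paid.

Sorting bids: 68 (0x9857) > 66 (0xda44) > 52 (0x7172) > 46 (0x47f8) > 43 (0x86b0) > 34 (0x1e90) > …
0x9857 has the top bid at or above the reserve (68 ETH).
max(second-highest 66 ETH, reserve 67 ETH) = 67 ETH.

0x9857 pays 67 ETH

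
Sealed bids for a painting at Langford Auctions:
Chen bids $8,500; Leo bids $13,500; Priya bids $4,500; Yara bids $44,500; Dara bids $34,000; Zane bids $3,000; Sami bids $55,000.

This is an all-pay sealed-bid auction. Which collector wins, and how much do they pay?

Sami pays $55,000

Bids ranked: 55,000 (Sami) > 44,500 (Yara) > 34,000 (Dara) > 13,500 (Leo) > 8,500 (Chen) > 4,500 (Priya) > …
Sami wins with the top bid; all bids are sunk regardless.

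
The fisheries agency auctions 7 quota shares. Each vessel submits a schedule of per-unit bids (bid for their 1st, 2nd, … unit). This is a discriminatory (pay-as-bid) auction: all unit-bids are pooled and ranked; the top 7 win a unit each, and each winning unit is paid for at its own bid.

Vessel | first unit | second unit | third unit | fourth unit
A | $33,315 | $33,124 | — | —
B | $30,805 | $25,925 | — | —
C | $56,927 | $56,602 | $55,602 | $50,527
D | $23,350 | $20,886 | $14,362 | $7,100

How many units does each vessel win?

A 2, B 1, C 4

All unit-bids, highest first — top 7: 56,927 (C-1), 56,602 (C-2), 55,602 (C-3), 50,527 (C-4), 33,315 (A-1), 33,124 (A-2), 30,805 (B-1)
Next rejected bid: $25,925 (not a price — pay-as-bid).
Allocation: A 2, B 1, C 4.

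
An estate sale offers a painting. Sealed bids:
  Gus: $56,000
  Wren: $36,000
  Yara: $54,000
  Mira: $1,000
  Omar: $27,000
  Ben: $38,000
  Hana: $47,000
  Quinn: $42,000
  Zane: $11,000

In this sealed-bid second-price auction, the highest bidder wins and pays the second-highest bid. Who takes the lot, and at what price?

Gus pays $54,000

Rule: the highest bidder wins and pays the second-highest bid.
Bids in order: 56,000 (Gus) > 54,000 (Yara) > 47,000 (Hana) > 42,000 (Quinn) > 38,000 (Ben) > 36,000 (Wren) > …
Gus is highest; pays the second-highest bid, $54,000.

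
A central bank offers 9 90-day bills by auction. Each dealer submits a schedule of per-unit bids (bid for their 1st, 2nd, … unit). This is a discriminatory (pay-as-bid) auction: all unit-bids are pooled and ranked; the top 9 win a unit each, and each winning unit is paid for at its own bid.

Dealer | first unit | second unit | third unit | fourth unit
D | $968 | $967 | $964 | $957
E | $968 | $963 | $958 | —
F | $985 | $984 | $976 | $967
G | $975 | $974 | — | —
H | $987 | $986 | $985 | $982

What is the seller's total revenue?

All unit-bids, highest first — top 9: 987 (H-1), 986 (H-2), 985 (F-1), 985 (H-3), 984 (F-2), 982 (H-4), 976 (F-3), 975 (G-1), 974 (G-2)
Next rejected bid: $968 (not a price — pay-as-bid).
Each winning unit pays its own bid.
Revenue = 987 + 986 + 985 + 985 + 984 + 982 + 976 + 975 + 974 = $8,834.

Total revenue: $8,834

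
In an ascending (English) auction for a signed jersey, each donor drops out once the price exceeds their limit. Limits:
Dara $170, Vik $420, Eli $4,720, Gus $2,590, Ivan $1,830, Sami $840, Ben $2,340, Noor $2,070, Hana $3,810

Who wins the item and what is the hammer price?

Eli wins at $3,810

Open ascending-bid auction: the price rises until one bidder remains; the winner pays the price at which the last rival dropped out.
Limits ranked: 4,720 (Eli) > 3,810 (Hana) > 2,590 (Gus) > 2,340 (Ben) > 2,070 (Noor) > 1,830 (Ivan) > …
Bidding ends when Hana exits at $3,810; Eli takes it.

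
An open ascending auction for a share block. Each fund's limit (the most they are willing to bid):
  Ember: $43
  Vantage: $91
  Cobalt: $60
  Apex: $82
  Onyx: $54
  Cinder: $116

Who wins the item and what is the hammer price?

Rule: the price rises until one bidder remains; the winner pays the price at which the last rival dropped out.
Limits in order: 116 (Cinder) > 91 (Vantage) > 82 (Apex) > 60 (Cobalt) > 54 (Onyx) > 43 (Ember)
Vantage is the last rival to drop out, at $91; Cinder remains and wins at that price.

Cinder wins at $91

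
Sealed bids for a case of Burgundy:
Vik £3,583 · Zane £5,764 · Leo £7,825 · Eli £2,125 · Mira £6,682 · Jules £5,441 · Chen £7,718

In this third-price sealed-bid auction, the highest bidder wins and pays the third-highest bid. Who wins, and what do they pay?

Rule: the highest bidder wins and pays the third-highest bid.
Sorting bids: 7,825 (Leo) > 7,718 (Chen) > 6,682 (Mira) > 5,764 (Zane) > 5,441 (Jules) > 3,583 (Vik) > …
Leo wins; payment is bid #3 in the ranking = £6,682.

Leo pays £6,682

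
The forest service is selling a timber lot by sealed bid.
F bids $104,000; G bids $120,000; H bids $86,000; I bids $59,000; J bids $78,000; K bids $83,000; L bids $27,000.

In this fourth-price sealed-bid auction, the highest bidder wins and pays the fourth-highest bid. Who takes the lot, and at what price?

G pays $83,000

Bids in order: 120,000 (G) > 104,000 (F) > 86,000 (H) > 83,000 (K) > 78,000 (J) > 59,000 (I) > …
G is highest; pays the fourth-highest bid, $83,000.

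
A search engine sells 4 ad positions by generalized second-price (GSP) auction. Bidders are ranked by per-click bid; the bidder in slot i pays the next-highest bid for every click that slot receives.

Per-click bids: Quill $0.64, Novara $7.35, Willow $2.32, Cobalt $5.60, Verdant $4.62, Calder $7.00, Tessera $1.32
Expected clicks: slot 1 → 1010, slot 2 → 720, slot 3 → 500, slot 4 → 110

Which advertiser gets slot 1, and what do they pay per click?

Ranked by bid: $7.35 (Novara) > $7.00 (Calder) > $5.60 (Cobalt) > $4.62 (Verdant) > $2.32 (Willow) > …
Slot 1 goes to the first-ranked bidder, Novara, who pays the next bid down: $7.00/click.

Novara; $7.00 per click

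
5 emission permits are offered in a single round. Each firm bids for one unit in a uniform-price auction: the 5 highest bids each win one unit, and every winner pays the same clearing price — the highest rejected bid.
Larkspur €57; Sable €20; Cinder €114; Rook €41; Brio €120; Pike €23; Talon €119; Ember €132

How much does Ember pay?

Bids ranked high→low: 132 (Ember), 120 (Brio), 119 (Talon), 114 (Cinder), 57 (Larkspur), 41 (Rook), 23 (Pike), …
Winners (5 units): Ember, Brio, Talon, Cinder, Larkspur.
First losing bid is Rook's €41, which sets the uniform price.
Ember wins → pays €41.

Ember pays €41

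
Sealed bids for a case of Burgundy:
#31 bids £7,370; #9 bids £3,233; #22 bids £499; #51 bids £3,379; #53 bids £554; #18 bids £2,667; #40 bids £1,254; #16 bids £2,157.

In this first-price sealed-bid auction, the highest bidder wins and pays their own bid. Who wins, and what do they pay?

Rule: the highest bidder wins and pays their own bid.
Bids in order: 7,370 (#31) > 3,379 (#51) > 3,233 (#9) > 2,667 (#18) > 2,157 (#16) > 1,254 (#40) > …
#31 is highest → pays own bid, £7,370.

#31 pays £7,370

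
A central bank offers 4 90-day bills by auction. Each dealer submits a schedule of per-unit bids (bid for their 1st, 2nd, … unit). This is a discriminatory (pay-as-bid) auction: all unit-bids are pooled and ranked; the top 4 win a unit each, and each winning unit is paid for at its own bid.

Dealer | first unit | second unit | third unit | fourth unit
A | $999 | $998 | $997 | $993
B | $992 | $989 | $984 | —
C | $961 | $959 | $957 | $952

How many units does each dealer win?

Pooled unit-bids ranked (top 4): 999 (A-1), 998 (A-2), 997 (A-3), 993 (A-4)
Next rejected bid: $992 (not a price — pay-as-bid).
Allocation: A 4.

A 4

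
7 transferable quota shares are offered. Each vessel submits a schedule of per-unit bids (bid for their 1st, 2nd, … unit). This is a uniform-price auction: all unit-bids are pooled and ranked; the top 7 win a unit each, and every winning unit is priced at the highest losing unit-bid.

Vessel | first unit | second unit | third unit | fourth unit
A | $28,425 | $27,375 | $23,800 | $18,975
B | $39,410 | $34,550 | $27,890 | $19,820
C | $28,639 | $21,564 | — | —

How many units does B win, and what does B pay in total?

Pooled unit-bids ranked (top 7): 39,410 (B-1), 34,550 (B-2), 28,639 (C-1), 28,425 (A-1), 27,890 (B-3), 27,375 (A-2), 23,800 (A-3)
The (k+1)-th unit-bid is $21,564.
B wins 3 unit(s) at $21,564 each.

B: 3 units, pays $64,692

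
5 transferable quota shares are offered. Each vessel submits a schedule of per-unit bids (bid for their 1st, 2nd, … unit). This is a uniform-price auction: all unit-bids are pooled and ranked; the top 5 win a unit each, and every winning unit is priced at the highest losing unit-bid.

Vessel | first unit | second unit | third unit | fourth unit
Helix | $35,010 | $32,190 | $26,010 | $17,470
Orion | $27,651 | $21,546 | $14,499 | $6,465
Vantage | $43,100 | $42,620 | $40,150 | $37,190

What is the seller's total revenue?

Total revenue: $160,950

Merging the schedules and taking the best 5: 43,100 (Vantage-1), 42,620 (Vantage-2), 40,150 (Vantage-3), 37,190 (Vantage-4), 35,010 (Helix-1)
The (k+1)-th unit-bid is $32,190.
Allocation: Helix 1, Vantage 4. Every unit priced at $32,190.
Revenue = 5 × 32,190 = $160,950.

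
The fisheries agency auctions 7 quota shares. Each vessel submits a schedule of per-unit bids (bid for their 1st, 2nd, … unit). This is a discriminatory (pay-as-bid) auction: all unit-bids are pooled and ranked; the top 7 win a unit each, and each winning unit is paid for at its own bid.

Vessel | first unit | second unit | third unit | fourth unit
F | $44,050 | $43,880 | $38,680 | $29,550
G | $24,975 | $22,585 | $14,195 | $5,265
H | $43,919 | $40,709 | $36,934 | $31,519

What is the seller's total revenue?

Total revenue: $279,691

Merging the schedules and taking the best 7: 44,050 (F-1), 43,919 (H-1), 43,880 (F-2), 40,709 (H-2), 38,680 (F-3), 36,934 (H-3), 31,519 (H-4)
Next rejected bid: $29,550 (not a price — pay-as-bid).
Each winning unit pays its own bid.
Revenue = 44,050 + 43,919 + 43,880 + 40,709 + 38,680 + 36,934 + 31,519 = $279,691.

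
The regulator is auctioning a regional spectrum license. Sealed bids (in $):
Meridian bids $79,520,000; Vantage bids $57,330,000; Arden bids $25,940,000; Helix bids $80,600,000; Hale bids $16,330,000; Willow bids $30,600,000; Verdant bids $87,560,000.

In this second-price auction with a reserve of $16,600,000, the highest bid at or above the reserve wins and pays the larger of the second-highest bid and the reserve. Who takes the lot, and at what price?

Verdant pays $80,600,000

Bids ranked: 87,560,000 (Verdant) > 80,600,000 (Helix) > 79,520,000 (Meridian) > 57,330,000 (Vantage) > 30,600,000 (Willow) > 25,940,000 (Arden) > …
Highest eligible bid: Verdant at $87,560,000.
Second-highest bid $80,600,000 exceeds the reserve $16,600,000 → payment $80,600,000.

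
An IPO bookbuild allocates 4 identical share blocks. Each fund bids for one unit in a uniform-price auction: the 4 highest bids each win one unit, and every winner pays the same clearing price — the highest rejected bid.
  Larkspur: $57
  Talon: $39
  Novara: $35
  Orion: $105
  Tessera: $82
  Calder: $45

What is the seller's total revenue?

Total revenue: $156

Ordering the bids: 105 (Orion), 82 (Tessera), 57 (Larkspur), 45 (Calder), 39 (Talon), 35 (Novara)
Winners (4 units): Orion, Tessera, Larkspur, Calder.
Highest unsuccessful bid: $39 → clearing price.
Total revenue = 4 × $39 = $156.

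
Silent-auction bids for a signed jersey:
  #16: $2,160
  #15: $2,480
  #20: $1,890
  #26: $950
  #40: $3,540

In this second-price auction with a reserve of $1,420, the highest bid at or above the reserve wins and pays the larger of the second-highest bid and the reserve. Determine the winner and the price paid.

#40 pays $2,480

Sorting bids: 3,540 (#40) > 2,480 (#15) > 2,160 (#16) > 1,890 (#20) > 950 (#26)
#40 has the top bid at or above the reserve ($3,540).
Second-highest bid $2,480 exceeds the reserve $1,420 → payment $2,480.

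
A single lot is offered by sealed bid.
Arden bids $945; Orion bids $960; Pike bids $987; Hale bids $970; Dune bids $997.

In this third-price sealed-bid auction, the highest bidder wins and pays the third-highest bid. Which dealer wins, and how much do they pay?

Rule: the highest bidder wins and pays the third-highest bid.
Sorting bids: 997 (Dune) > 987 (Pike) > 970 (Hale) > 960 (Orion) > 945 (Arden)
Dune wins; payment is bid #3 in the ranking = $970.

Dune pays $970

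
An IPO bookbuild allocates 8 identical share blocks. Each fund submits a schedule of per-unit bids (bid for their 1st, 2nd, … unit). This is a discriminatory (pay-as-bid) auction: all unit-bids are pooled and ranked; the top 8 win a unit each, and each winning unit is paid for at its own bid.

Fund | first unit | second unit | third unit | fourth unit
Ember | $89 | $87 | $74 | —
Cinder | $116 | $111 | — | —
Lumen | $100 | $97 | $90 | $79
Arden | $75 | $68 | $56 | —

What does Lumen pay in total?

Lumen pays $366

All unit-bids, highest first — top 8: 116 (Cinder-1), 111 (Cinder-2), 100 (Lumen-1), 97 (Lumen-2), 90 (Lumen-3), 89 (Ember-1), 87 (Ember-2), 79 (Lumen-4)
Next rejected bid: $75 (not a price — pay-as-bid).
Lumen's winning unit-bids: 100 + 97 + 90 + 79 = $366.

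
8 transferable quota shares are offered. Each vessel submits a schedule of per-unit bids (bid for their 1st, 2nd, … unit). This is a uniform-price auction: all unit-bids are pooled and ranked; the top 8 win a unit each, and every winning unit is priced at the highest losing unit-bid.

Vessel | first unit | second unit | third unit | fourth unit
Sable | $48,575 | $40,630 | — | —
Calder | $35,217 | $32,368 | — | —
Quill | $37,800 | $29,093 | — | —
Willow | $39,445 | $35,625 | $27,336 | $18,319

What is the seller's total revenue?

Total revenue: $218,688

Pooled unit-bids ranked (top 8): 48,575 (Sable-1), 40,630 (Sable-2), 39,445 (Willow-1), 37,800 (Quill-1), 35,625 (Willow-2), 35,217 (Calder-1), 32,368 (Calder-2), 29,093 (Quill-2)
First bid not allocated: $27,336.
Allocation: Calder 2, Quill 2, Sable 2, Willow 2. Every unit priced at $27,336.
Revenue = 8 × 27,336 = $218,688.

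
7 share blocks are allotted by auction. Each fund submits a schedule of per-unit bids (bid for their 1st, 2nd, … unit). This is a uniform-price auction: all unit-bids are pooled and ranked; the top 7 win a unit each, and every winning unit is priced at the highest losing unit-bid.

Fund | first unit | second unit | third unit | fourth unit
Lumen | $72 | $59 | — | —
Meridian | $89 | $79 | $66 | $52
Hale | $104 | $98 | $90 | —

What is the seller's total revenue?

All unit-bids, highest first — top 7: 104 (Hale-1), 98 (Hale-2), 90 (Hale-3), 89 (Meridian-1), 79 (Meridian-2), 72 (Lumen-1), 66 (Meridian-3)
First bid not allocated: $59.
Allocation: Hale 3, Lumen 1, Meridian 3. Every unit priced at $59.
Revenue = 7 × 59 = $413.

Total revenue: $413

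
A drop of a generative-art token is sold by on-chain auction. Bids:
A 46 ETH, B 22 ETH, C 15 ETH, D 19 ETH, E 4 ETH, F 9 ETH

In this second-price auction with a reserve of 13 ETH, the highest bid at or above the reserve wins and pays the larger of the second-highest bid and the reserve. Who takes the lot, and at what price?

A pays 22 ETH

Second-price auction with a reserve of 13 ETH: the highest bid at or above the reserve wins and pays the larger of the second-highest bid and the reserve.
Bids ranked: 46 (A) > 22 (B) > 19 (D) > 15 (C) > 9 (F) > 4 (E)
A has the top bid at or above the reserve (46 ETH).
max(second-highest 22 ETH, reserve 13 ETH) = 22 ETH; the reserve does not bind.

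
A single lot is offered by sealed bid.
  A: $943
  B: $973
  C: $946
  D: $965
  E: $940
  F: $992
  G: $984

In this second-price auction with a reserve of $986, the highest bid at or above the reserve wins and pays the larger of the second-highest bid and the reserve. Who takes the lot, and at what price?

Rule: the highest bid at or above the reserve wins and pays the larger of the second-highest bid and the reserve.
Bids in order: 992 (F) > 984 (G) > 973 (B) > 965 (D) > 946 (C) > 943 (A) > …
F has the top bid at or above the reserve ($992).
Second-highest bid $984 is below the reserve $986, so the reserve binds → payment $986.

F pays $986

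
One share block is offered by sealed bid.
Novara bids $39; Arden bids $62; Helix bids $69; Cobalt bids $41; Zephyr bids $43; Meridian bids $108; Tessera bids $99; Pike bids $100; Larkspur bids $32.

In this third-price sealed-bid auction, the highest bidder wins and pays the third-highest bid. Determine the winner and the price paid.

Meridian pays $99

Bids in order: 108 (Meridian) > 100 (Pike) > 99 (Tessera) > 69 (Helix) > 62 (Arden) > 43 (Zephyr) > …
Meridian wins; payment is bid #3 in the ranking = $99.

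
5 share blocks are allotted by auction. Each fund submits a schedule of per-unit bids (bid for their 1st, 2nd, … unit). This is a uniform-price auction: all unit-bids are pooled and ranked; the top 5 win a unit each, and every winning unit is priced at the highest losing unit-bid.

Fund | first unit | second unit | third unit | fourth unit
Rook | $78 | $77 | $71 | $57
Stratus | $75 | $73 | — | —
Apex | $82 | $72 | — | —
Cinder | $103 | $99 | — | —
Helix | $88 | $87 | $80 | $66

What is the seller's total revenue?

All unit-bids, highest first — top 5: 103 (Cinder-1), 99 (Cinder-2), 88 (Helix-1), 87 (Helix-2), 82 (Apex-1)
The (k+1)-th unit-bid is $80.
Allocation: Apex 1, Cinder 2, Helix 2. Every unit priced at $80.
Revenue = 5 × 80 = $400.

Total revenue: $400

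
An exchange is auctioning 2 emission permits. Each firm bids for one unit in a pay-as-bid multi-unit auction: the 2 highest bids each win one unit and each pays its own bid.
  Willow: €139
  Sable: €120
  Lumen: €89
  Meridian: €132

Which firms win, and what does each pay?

Bids ranked high→low: 139 (Willow), 132 (Meridian), 120 (Sable), 89 (Lumen)
Top 2: Willow, Meridian.
Each winner pays its own bid: Willow €139, Meridian €132.

Willow €139, Meridian €132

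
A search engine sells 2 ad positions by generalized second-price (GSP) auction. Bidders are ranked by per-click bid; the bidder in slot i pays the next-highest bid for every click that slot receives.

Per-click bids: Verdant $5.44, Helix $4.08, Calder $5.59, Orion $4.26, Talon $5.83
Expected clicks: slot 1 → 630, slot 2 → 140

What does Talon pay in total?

Talon pays $3521.70

Per-click bids in order: $5.83 (Talon) > $5.59 (Calder) > $5.44 (Verdant) > …
Talon holds slot 1 → pays next bid $5.59 × 630 clicks = $3521.70.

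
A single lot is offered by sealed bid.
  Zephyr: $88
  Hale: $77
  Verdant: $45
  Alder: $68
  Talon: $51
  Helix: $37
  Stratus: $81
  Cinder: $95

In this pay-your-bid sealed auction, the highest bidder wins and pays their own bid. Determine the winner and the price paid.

Pay-your-bid sealed auction: the highest bidder wins and pays their own bid.
Bids ranked: 95 (Cinder) > 88 (Zephyr) > 81 (Stratus) > 77 (Hale) > 68 (Alder) > 51 (Talon) > …
First-price: Cinder pays what they bid, $95.

Cinder pays $95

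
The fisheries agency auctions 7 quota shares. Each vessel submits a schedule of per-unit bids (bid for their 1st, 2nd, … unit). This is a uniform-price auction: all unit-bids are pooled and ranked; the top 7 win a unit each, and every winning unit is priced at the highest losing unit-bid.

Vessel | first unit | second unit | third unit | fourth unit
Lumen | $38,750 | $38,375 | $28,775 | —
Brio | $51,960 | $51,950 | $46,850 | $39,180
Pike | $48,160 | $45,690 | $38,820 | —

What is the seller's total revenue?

Total revenue: $271,250

All unit-bids, highest first — top 7: 51,960 (Brio-1), 51,950 (Brio-2), 48,160 (Pike-1), 46,850 (Brio-3), 45,690 (Pike-2), 39,180 (Brio-4), 38,820 (Pike-3)
First bid not allocated: $38,750.
Allocation: Brio 4, Pike 3. Every unit priced at $38,750.
Revenue = 7 × 38,750 = $271,250.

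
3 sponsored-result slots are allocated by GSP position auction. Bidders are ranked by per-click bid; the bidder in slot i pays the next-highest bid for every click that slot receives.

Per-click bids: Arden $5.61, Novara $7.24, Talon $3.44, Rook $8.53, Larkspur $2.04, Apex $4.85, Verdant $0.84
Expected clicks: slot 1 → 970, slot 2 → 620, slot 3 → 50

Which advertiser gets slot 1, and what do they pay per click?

Per-click bids in order: $8.53 (Rook) > $7.24 (Novara) > $5.61 (Arden) > $4.85 (Apex) > …
Slot 1 goes to the first-ranked bidder, Rook, who pays the next bid down: $7.24/click.

Rook; $7.24 per click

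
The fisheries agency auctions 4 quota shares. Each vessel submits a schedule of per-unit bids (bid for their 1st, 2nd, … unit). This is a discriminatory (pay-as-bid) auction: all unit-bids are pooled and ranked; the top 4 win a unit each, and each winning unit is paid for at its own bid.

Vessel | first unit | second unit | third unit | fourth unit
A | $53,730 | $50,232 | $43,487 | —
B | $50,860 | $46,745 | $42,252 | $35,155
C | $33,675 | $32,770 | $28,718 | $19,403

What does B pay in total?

Pooled unit-bids ranked (top 4): 53,730 (A-1), 50,860 (B-1), 50,232 (A-2), 46,745 (B-2)
Next rejected bid: $43,487 (not a price — pay-as-bid).
B's winning unit-bids: 50,860 + 46,745 = $97,605.

B pays $97,605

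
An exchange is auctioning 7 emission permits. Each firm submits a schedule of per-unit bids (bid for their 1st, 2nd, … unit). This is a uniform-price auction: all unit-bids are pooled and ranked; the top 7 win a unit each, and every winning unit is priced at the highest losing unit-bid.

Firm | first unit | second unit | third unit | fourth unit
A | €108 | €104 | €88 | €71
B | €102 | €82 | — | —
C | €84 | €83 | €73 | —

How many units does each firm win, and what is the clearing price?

Merging the schedules and taking the best 7: 108 (A-1), 104 (A-2), 102 (B-1), 88 (A-3), 84 (C-1), 83 (C-2), 82 (B-2)
Highest rejected unit-bid = €73.
Allocation: A 3, B 2, C 2.

A 3, B 2, C 2; clearing price €73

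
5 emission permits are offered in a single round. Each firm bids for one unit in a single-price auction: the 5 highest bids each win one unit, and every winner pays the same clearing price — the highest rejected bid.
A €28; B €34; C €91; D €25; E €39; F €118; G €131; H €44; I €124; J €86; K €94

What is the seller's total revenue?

Total revenue: €430

Sorting: 131 (G), 124 (I), 118 (F), 94 (K), 91 (C), 86 (J), 44 (H), …
Top 5: G, I, F, K, C.
Highest unsuccessful bid: €86 → clearing price.
Total revenue = 5 × €86 = €430.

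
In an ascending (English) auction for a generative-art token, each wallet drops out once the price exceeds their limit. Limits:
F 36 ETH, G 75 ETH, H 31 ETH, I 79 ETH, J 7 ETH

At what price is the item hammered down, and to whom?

Limits ranked: 79 (I) > 75 (G) > 36 (F) > 31 (H) > 7 (J)
Once the price passes 75 ETH, only I is left; the hammer falls at G's limit of 75 ETH.

I wins at 75 ETH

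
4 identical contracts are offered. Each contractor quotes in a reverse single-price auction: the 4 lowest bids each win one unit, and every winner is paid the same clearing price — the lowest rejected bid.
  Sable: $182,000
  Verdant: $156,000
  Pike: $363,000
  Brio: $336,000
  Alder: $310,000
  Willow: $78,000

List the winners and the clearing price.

Willow, Verdant, Sable, Alder; each is paid $336,000

Bids ranked low→high: 78,000 (Willow), 156,000 (Verdant), 182,000 (Sable), 310,000 (Alder), 336,000 (Brio), 363,000 (Pike)
Lowest 4: Willow, Verdant, Sable, Alder.
Clearing price = lowest rejected bid = $336,000.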